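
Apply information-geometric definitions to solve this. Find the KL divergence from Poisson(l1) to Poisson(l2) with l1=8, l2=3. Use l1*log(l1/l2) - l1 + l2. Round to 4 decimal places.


KL divergence for Poisson:
KL = l1*log(l1/l2) - l1 + l2.
l1 = 8, l2 = 3.
log(8/3) = 0.980829.
l1*log(l1/l2) = 8 * 0.980829 = 7.846634.
KL = 7.846634 - 8 + 3 = 2.8466

2.8466


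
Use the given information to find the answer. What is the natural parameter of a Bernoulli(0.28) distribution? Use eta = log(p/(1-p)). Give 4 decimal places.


Natural parameter for Bernoulli: eta = log(p/(1-p)).
p = 0.28, 1-p = 0.72.
p/(1-p) = 0.388889.
eta = log(0.388889) = -0.9445

-0.9445


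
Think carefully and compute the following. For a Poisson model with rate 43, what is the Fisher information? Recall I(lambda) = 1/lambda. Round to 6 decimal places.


Fisher information for Poisson: I(lambda) = 1/lambda.
lambda = 43.
I(lambda) = 1/43 = 0.023256

0.023256


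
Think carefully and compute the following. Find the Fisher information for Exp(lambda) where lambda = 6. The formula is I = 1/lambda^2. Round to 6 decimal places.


Fisher information for exponential: I(lambda) = 1/lambda^2.
lambda = 6, lambda^2 = 36.
I = 1/36 = 0.027778

0.027778


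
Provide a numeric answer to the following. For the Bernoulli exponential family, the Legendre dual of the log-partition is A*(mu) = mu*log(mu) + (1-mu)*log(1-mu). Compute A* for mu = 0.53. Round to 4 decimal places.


Legendre transform for Bernoulli:
A*(mu) = mu*log(mu) + (1-mu)*log(1-mu).
mu = 0.53, 1-mu = 0.47.
mu*log(mu) = 0.53*log(0.53) = -0.336485.
(1-mu)*log(1-mu) = 0.47*log(0.47) = -0.354861.
A* = -0.336485 + -0.354861 = -0.6913

-0.6913


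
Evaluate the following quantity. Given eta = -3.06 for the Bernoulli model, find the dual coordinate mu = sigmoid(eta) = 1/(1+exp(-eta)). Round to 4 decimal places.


Dual coordinate (expectation parameter) for Bernoulli:
mu = 1/(1+exp(-eta)).
eta = -3.06.
exp(-eta) = exp(3.06) = 21.327557.
mu = 1/(1+21.327557) = 0.0448

0.0448


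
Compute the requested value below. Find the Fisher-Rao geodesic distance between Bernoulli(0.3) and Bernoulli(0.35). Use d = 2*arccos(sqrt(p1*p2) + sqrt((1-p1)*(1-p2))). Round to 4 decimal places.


Geodesic distance on Bernoulli manifold:
d(p1,p2) = 2*arccos(sqrt(p1*p2) + sqrt((1-p1)*(1-p2))).
sqrt(p1*p2) = sqrt(0.3*0.35) = 0.324037.
sqrt((1-p1)*(1-p2)) = sqrt(0.7*0.65) = 0.674537.
arg = 0.324037 + 0.674537 = 0.998574.
d = 2*arccos(0.998574) = 0.1068

0.1068


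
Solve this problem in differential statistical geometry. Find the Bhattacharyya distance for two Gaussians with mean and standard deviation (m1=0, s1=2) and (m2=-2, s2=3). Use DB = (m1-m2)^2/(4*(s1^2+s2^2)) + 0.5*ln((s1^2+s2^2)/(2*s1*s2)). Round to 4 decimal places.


Bhattacharyya distance between two Gaussians:
DB = (m1-m2)^2/(4*(s1^2+s2^2)) + (1/2)*ln((s1^2+s2^2)/(2*s1*s2)).
(m1-m2)^2 = (2)^2 = 4.
s1^2+s2^2 = 4 + 9 = 13.
term1 = 4/52 = 0.076923.
term2 = 0.5*ln(13/12.0) = 0.040021.
DB = 0.076923 + 0.040021 = 0.1169

0.1169


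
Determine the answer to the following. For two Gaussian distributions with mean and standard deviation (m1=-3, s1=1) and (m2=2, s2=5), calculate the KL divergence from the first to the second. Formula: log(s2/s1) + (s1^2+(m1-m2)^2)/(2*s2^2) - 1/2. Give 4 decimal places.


KL divergence between normal distributions:
KL = log(s2/s1) + (s1^2 + (m1-m2)^2)/(2*s2^2) - 1/2.
log(5/1) = 1.609438.
(1^2 + (-3-2)^2)/(2*5^2) = (1 + 25)/50 = 0.52.
KL = 1.609438 + 0.52 - 0.5 = 1.6294

1.6294


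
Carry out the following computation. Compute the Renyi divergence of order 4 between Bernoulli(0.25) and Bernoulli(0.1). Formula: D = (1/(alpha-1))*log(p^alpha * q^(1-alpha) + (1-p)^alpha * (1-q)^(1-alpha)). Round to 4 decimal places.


Renyi divergence of order alpha between Bernoulli distributions:
D = (1/(alpha-1))*log(p^alpha * q^(1-alpha) + (1-p)^alpha * (1-q)^(1-alpha)).
alpha = 4, p = 0.25, q = 0.1.
p^alpha * q^(1-alpha) = 0.25^4 * 0.1^-3 = 3.90625.
(1-p)^alpha * (1-q)^(1-alpha) = 0.75^4 * 0.9^-3 = 0.434028.
sum = 3.90625 + 0.434028 = 4.340278.
D = (1/3)*log(4.340278) = 0.4893

0.4893


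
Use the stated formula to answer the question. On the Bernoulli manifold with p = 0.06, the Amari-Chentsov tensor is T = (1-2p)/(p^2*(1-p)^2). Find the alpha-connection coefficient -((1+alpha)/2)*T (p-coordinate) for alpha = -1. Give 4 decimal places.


Skewness (Amari-Chentsov) tensor: T = (1-2p)/(p^2*(1-p)^2).
p = 0.06, 1-2p = 0.88, p^2 = 0.0036, (1-p)^2 = 0.8836.
T = 0.88/(0.0036 * 0.8836) = 276.646044.
In the p-coordinate, Gamma^(alpha) = Gamma^(0) - (alpha/2)*T with Gamma^(0) = (1/2)*g'(p) = -T/2,
so Gamma^(alpha) = -((1+alpha)/2)*T.
alpha = -1, -(1+alpha)/2 = 0.0.
Gamma = 0.0 * 276.646044 = 0.0000

0.0000


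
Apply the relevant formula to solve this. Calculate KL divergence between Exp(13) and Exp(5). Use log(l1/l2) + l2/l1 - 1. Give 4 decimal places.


KL divergence for exponential family:
KL = log(l1/l2) + l2/l1 - 1.
log(13/5) = 0.955511.
5/13 = 0.384615.
KL = 0.955511 + 0.384615 - 1 = 0.3401

0.3401


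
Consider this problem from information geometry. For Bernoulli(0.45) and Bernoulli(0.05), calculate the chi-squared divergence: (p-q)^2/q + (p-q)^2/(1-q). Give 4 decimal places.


Chi-squared divergence between Bernoulli distributions:
chi^2 = (p-q)^2/q + (p-q)^2/(1-q).
p = 0.45, q = 0.05, p-q = 0.4.
(p-q)^2 = 0.16.
term1 = 0.16/0.05 = 3.2.
term2 = 0.16/0.95 = 0.168421.
chi^2 = 3.2 + 0.168421 = 3.3684

3.3684


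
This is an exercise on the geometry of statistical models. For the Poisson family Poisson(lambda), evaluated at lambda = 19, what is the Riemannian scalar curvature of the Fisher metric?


This family has a single free parameter, so its statistical manifold
is 1-dimensional. The Riemann curvature tensor of any 1-dimensional
Riemannian manifold vanishes identically, so R = 0.

0


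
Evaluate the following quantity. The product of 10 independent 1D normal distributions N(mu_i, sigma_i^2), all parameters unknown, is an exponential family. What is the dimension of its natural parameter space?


Exponential family dimension calculation:
Each univariate normal has two natural parameters (mu/sigma^2 and -1/(2 sigma^2)).
With 10 independent components, dim = 2 * 10 = 20.

20


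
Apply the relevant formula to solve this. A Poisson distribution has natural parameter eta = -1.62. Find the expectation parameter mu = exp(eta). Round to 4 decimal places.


Expectation parameter for Poisson exponential family:
mu = exp(eta).
eta = -1.62.
mu = exp(-1.62) = 0.1979

0.1979


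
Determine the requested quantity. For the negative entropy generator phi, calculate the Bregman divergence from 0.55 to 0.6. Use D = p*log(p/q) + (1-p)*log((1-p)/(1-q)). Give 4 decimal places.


Bregman divergence with negative entropy generator:
D = p*log(p/q) + (1-p)*log((1-p)/(1-q)).
p = 0.55, q = 0.6.
p*log(p/q) = 0.55*log(0.55/0.6) = -0.047856.
(1-p)*log((1-p)/(1-q)) = 0.45*log(0.45/0.4) = 0.053002.
D = -0.047856 + 0.053002 = 0.0051

0.0051


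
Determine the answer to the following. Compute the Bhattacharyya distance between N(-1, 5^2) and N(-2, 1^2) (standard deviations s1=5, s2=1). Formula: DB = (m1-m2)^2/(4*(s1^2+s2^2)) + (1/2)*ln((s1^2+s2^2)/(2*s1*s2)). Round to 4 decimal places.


Bhattacharyya distance between two Gaussians:
DB = (m1-m2)^2/(4*(s1^2+s2^2)) + (1/2)*ln((s1^2+s2^2)/(2*s1*s2)).
(m1-m2)^2 = (1)^2 = 1.
s1^2+s2^2 = 25 + 1 = 26.
term1 = 1/104 = 0.009615.
term2 = 0.5*ln(26/10.0) = 0.477756.
DB = 0.009615 + 0.477756 = 0.4874

0.4874


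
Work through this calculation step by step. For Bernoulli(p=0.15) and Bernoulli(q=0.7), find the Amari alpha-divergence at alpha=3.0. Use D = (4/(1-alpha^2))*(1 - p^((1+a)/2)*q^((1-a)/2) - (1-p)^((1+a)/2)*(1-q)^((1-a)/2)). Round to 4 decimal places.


Amari alpha-divergence:
D = (4/(1-alpha^2))*(1 - p^((1+a)/2)*q^((1-a)/2) - (1-p)^((1+a)/2)*(1-q)^((1-a)/2)).
alpha = 3.0, p = 0.15, q = 0.7.
e1 = (1+alpha)/2 = 2.0, e2 = (1-alpha)/2 = -1.0.
t1 = p^e1 * q^e2 = 0.15^2.0 * 0.7^-1.0 = 0.032143.
t2 = (1-p)^e1 * (1-q)^e2 = 0.85^2.0 * 0.3^-1.0 = 2.408333.
4/(1-alpha^2) = -0.5.
D = -0.5*(1 - 0.032143 - 2.408333) = 0.7202

0.7202


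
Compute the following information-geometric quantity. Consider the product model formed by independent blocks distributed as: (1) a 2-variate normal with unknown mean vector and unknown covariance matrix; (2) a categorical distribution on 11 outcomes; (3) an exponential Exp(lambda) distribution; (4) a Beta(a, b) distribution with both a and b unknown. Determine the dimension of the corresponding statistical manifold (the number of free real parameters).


The dimension of a statistical manifold equals the number of free
(independent) real parameters of the model. For a product of independent
blocks the parameter counts add.
- 2-variate normal: 2 (mean) + 2*3/2 = 3 (symmetric covariance) = 5.
- categorical on 11 outcomes (probabilities sum to 1): 11-1 = 10.
- exponential (lambda): 1.
- Beta (a, b): 2.
Total = 5 + 10 + 1 + 2 = 18.
Dimension = 18

18


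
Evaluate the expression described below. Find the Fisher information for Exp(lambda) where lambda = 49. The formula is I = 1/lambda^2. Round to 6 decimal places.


Fisher information for exponential: I(lambda) = 1/lambda^2.
lambda = 49, lambda^2 = 2401.
I = 1/2401 = 0.000416

0.000416


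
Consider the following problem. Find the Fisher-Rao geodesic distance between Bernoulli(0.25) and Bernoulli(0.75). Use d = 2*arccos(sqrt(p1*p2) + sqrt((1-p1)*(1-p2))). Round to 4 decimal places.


Geodesic distance on Bernoulli manifold:
d(p1,p2) = 2*arccos(sqrt(p1*p2) + sqrt((1-p1)*(1-p2))).
sqrt(p1*p2) = sqrt(0.25*0.75) = 0.433013.
sqrt((1-p1)*(1-p2)) = sqrt(0.75*0.25) = 0.433013.
arg = 0.433013 + 0.433013 = 0.866025.
d = 2*arccos(0.866025) = 1.0472

1.0472


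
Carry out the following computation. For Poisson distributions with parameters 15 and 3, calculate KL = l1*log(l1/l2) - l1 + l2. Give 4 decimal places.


KL divergence for Poisson:
KL = l1*log(l1/l2) - l1 + l2.
l1 = 15, l2 = 3.
log(15/3) = 1.609438.
l1*log(l1/l2) = 15 * 1.609438 = 24.141569.
KL = 24.141569 - 15 + 3 = 12.1416

12.1416


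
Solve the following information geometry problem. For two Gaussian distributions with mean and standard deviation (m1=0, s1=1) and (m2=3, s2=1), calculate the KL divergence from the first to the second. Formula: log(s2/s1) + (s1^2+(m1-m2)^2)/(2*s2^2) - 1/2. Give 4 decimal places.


KL divergence between normal distributions:
KL = log(s2/s1) + (s1^2 + (m1-m2)^2)/(2*s2^2) - 1/2.
log(1/1) = 0.0.
(1^2 + (0-3)^2)/(2*1^2) = (1 + 9)/2 = 5.0.
KL = 0.0 + 5.0 - 0.5 = 4.5000

4.5000


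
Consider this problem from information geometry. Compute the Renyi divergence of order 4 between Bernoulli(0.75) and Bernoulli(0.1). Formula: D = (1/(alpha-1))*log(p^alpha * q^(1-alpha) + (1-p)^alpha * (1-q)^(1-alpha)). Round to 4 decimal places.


Renyi divergence of order alpha between Bernoulli distributions:
D = (1/(alpha-1))*log(p^alpha * q^(1-alpha) + (1-p)^alpha * (1-q)^(1-alpha)).
alpha = 4, p = 0.75, q = 0.1.
p^alpha * q^(1-alpha) = 0.75^4 * 0.1^-3 = 316.40625.
(1-p)^alpha * (1-q)^(1-alpha) = 0.25^4 * 0.9^-3 = 0.005358.
sum = 316.40625 + 0.005358 = 316.411608.
D = (1/3)*log(316.411608) = 1.9190

1.9190


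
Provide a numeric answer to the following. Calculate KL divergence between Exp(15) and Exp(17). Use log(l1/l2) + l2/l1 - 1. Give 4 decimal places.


KL divergence for exponential family:
KL = log(l1/l2) + l2/l1 - 1.
log(15/17) = -0.125163.
17/15 = 1.133333.
KL = -0.125163 + 1.133333 - 1 = 0.0082

0.0082


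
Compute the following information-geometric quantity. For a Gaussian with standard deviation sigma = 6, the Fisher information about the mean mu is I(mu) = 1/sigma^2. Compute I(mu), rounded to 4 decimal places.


The Fisher information for the mean of a normal distribution is I(mu) = 1/sigma^2.
sigma = 6, so sigma^2 = 36.
I(mu) = 1/36 = 0.0278

0.0278


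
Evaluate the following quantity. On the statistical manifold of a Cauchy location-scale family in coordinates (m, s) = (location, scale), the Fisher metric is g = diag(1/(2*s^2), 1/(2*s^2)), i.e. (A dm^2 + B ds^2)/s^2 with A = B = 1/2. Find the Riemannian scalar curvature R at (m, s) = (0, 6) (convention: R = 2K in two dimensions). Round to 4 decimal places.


The metric has the form g = (A dm^2 + B ds^2)/s^2 with A = 1/2, B = 1/2.
Substitute u = sqrt(A/B)*m: g = B*(du^2 + ds^2)/s^2, i.e. B times the
Poincare upper half-plane metric, which has constant Gaussian curvature -1.
Scaling a 2D metric by a constant c divides the Gaussian curvature by c,
so K = -1/B = -1/(1/2) = -2.0000 everywhere (the point (m, s) = (0, 6) is irrelevant:
the curvature is constant).
Scalar curvature in dimension 2: R = 2K = -2/(1/2) = -4.0000.

-4.0000


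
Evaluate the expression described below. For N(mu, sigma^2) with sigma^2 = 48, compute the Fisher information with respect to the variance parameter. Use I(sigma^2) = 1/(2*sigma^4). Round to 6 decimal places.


Fisher information for variance: I(sigma^2) = 1/(2*sigma^4).
sigma^2 = 48, so sigma^4 = 2304.
I = 1/(2*2304) = 1/4608 = 0.000217

0.000217


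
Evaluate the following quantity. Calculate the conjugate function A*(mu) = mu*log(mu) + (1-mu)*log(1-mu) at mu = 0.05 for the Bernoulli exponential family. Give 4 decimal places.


Legendre transform for Bernoulli:
A*(mu) = mu*log(mu) + (1-mu)*log(1-mu).
mu = 0.05, 1-mu = 0.95.
mu*log(mu) = 0.05*log(0.05) = -0.149787.
(1-mu)*log(1-mu) = 0.95*log(0.95) = -0.048729.
A* = -0.149787 + -0.048729 = -0.1985

-0.1985


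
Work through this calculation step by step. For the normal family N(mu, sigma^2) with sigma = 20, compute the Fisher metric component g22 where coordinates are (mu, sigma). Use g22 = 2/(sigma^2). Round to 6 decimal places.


For the 2-parameter normal family, the Fisher metric has:
  g11 = 1/sigma^2, g22 = 2/sigma^2.
sigma = 20, sigma^2 = 400.
g22 = 0.005000

0.005000


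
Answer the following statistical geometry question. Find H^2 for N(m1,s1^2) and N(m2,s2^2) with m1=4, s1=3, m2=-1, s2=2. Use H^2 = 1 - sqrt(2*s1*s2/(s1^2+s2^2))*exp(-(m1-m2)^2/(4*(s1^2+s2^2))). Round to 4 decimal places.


Squared Hellinger distance for Gaussians:
H^2 = 1 - sqrt(2*s1*s2/(s1^2+s2^2)) * exp(-(m1-m2)^2/(4*(s1^2+s2^2))).
s1^2 = 9, s2^2 = 4, s1^2+s2^2 = 13.
sqrt(2*3*2/(13)) = 0.960769.
(m1-m2)^2 = (5)^2 = 25.
exp(-25/(4*13)) = exp(-0.480769) = 0.618308.
H^2 = 1 - 0.960769*0.618308 = 0.4059

0.4059


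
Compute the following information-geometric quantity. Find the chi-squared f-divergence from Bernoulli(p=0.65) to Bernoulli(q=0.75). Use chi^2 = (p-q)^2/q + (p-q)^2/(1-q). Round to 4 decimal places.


Chi-squared divergence between Bernoulli distributions:
chi^2 = (p-q)^2/q + (p-q)^2/(1-q).
p = 0.65, q = 0.75, p-q = -0.1.
(p-q)^2 = 0.01.
term1 = 0.01/0.75 = 0.013333.
term2 = 0.01/0.25 = 0.04.
chi^2 = 0.013333 + 0.04 = 0.0533

0.0533


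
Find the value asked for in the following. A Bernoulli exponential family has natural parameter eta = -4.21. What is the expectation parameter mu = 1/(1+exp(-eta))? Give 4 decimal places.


Dual coordinate (expectation parameter) for Bernoulli:
mu = 1/(1+exp(-eta)).
eta = -4.21.
exp(-eta) = exp(4.21) = 67.35654.
mu = 1/(1+67.35654) = 0.0146

0.0146


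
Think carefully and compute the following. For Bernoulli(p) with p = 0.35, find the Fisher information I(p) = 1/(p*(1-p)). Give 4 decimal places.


For Bernoulli(p), Fisher information is I(p) = 1/(p*(1-p)).
p = 0.35, 1-p = 0.65.
p*(1-p) = 0.2275.
I(p) = 1/0.2275 = 4.3956

4.3956


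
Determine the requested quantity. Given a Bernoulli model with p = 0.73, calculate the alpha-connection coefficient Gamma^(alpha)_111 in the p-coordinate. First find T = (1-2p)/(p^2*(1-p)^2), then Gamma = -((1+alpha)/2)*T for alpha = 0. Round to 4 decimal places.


Skewness (Amari-Chentsov) tensor: T = (1-2p)/(p^2*(1-p)^2).
p = 0.73, 1-2p = -0.46, p^2 = 0.5329, (1-p)^2 = 0.0729.
T = -0.46/(0.5329 * 0.0729) = -11.840896.
In the p-coordinate, Gamma^(alpha) = Gamma^(0) - (alpha/2)*T with Gamma^(0) = (1/2)*g'(p) = -T/2,
so Gamma^(alpha) = -((1+alpha)/2)*T.
alpha = 0, -(1+alpha)/2 = -0.5.
Gamma = -0.5 * -11.840896 = 5.9204

5.9204


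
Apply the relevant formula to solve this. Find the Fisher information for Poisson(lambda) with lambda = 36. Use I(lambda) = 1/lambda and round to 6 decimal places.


Fisher information for Poisson: I(lambda) = 1/lambda.
lambda = 36.
I(lambda) = 1/36 = 0.027778

0.027778


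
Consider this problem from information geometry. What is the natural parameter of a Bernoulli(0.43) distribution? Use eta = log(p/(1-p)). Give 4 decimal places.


Natural parameter for Bernoulli: eta = log(p/(1-p)).
p = 0.43, 1-p = 0.57.
p/(1-p) = 0.754386.
eta = log(0.754386) = -0.2819

-0.2819


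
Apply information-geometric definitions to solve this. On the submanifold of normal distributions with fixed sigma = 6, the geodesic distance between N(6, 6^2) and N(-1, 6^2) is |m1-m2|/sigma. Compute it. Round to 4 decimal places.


On the fixed-variance normal subfamily, geodesic distance = |m1-m2|/sigma.
|6 - -1| = 7.
sigma = 6.
d = 7/6 = 1.1667

1.1667


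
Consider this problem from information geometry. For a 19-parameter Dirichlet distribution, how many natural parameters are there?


Exponential family dimension calculation:
Dirichlet with 19 components has 19 natural parameters.

19


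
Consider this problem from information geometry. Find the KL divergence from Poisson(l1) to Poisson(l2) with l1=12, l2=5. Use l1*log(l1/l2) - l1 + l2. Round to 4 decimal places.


KL divergence for Poisson:
KL = l1*log(l1/l2) - l1 + l2.
l1 = 12, l2 = 5.
log(12/5) = 0.875469.
l1*log(l1/l2) = 12 * 0.875469 = 10.505625.
KL = 10.505625 - 12 + 5 = 3.5056

3.5056


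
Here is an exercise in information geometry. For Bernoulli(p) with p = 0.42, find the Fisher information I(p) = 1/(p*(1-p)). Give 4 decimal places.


For Bernoulli(p), Fisher information is I(p) = 1/(p*(1-p)).
p = 0.42, 1-p = 0.58.
p*(1-p) = 0.2436.
I(p) = 1/0.2436 = 4.1051

4.1051


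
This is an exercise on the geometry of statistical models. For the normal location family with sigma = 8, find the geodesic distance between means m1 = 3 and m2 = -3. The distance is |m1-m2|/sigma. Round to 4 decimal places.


On the fixed-variance normal subfamily, geodesic distance = |m1-m2|/sigma.
|3 - -3| = 6.
sigma = 8.
d = 6/8 = 0.7500

0.7500


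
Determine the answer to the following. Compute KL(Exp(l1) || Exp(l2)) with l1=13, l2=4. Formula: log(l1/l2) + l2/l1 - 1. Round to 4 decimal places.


KL divergence for exponential family:
KL = log(l1/l2) + l2/l1 - 1.
log(13/4) = 1.178655.
4/13 = 0.307692.
KL = 1.178655 + 0.307692 - 1 = 0.4863

0.4863


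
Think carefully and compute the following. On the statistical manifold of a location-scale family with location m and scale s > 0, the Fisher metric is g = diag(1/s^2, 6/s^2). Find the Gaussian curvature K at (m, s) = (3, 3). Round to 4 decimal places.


The metric has the form g = (A dm^2 + B ds^2)/s^2 with A = 1, B = 6.
Substitute u = sqrt(A/B)*m: g = B*(du^2 + ds^2)/s^2, i.e. B times the
Poincare upper half-plane metric, which has constant Gaussian curvature -1.
Scaling a 2D metric by a constant c divides the Gaussian curvature by c,
so K = -1/B = -1/(6) = -0.1667 everywhere (the point (m, s) = (3, 3) is irrelevant:
the curvature is constant).
The requested Gaussian curvature is K = -0.1667.

-0.1667


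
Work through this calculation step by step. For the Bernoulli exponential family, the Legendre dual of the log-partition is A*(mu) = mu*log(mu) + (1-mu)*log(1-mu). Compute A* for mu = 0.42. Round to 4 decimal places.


Legendre transform for Bernoulli:
A*(mu) = mu*log(mu) + (1-mu)*log(1-mu).
mu = 0.42, 1-mu = 0.58.
mu*log(mu) = 0.42*log(0.42) = -0.36435.
(1-mu)*log(1-mu) = 0.58*log(0.58) = -0.315942.
A* = -0.36435 + -0.315942 = -0.6803

-0.6803


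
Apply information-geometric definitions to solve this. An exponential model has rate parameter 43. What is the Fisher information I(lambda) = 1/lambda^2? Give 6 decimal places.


Fisher information for exponential: I(lambda) = 1/lambda^2.
lambda = 43, lambda^2 = 1849.
I = 1/1849 = 0.000541

0.000541


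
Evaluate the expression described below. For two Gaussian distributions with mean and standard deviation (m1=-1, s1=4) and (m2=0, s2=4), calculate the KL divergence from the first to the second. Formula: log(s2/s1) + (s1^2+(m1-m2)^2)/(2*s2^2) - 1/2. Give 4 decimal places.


KL divergence between normal distributions:
KL = log(s2/s1) + (s1^2 + (m1-m2)^2)/(2*s2^2) - 1/2.
log(4/4) = 0.0.
(4^2 + (-1-0)^2)/(2*4^2) = (16 + 1)/32 = 0.53125.
KL = 0.0 + 0.53125 - 0.5 = 0.0313

0.0313


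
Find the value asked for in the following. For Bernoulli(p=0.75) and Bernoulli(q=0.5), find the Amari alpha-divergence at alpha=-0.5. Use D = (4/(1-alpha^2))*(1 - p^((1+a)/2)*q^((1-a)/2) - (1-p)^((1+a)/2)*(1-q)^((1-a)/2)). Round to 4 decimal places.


Amari alpha-divergence:
D = (4/(1-alpha^2))*(1 - p^((1+a)/2)*q^((1-a)/2) - (1-p)^((1+a)/2)*(1-q)^((1-a)/2)).
alpha = -0.5, p = 0.75, q = 0.5.
e1 = (1+alpha)/2 = 0.25, e2 = (1-alpha)/2 = 0.75.
t1 = p^e1 * q^e2 = 0.75^0.25 * 0.5^0.75 = 0.553341.
t2 = (1-p)^e1 * (1-q)^e2 = 0.25^0.25 * 0.5^0.75 = 0.420448.
4/(1-alpha^2) = 5.333333.
D = 5.333333*(1 - 0.553341 - 0.420448) = 0.1398

0.1398


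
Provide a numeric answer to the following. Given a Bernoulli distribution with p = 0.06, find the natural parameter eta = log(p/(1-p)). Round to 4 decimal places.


Natural parameter for Bernoulli: eta = log(p/(1-p)).
p = 0.06, 1-p = 0.94.
p/(1-p) = 0.06383.
eta = log(0.06383) = -2.7515

-2.7515


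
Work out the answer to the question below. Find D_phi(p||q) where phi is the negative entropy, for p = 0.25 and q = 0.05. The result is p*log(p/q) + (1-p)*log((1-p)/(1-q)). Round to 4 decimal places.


Bregman divergence with negative entropy generator:
D = p*log(p/q) + (1-p)*log((1-p)/(1-q)).
p = 0.25, q = 0.05.
p*log(p/q) = 0.25*log(0.25/0.05) = 0.402359.
(1-p)*log((1-p)/(1-q)) = 0.75*log(0.75/0.95) = -0.177292.
D = 0.402359 + -0.177292 = 0.2251

0.2251


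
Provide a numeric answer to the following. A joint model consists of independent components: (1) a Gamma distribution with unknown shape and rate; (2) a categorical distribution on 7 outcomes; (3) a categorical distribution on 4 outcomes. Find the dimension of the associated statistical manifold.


The dimension of a statistical manifold equals the number of free
(independent) real parameters of the model. For a product of independent
blocks the parameter counts add.
- Gamma (shape, rate): 2.
- categorical on 7 outcomes (probabilities sum to 1): 7-1 = 6.
- categorical on 4 outcomes (probabilities sum to 1): 4-1 = 3.
Total = 2 + 6 + 3 = 11.
Dimension = 11

11


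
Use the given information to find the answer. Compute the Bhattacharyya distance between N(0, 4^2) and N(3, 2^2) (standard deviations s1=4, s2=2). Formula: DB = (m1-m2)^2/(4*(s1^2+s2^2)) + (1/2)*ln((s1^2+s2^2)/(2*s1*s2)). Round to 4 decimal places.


Bhattacharyya distance between two Gaussians:
DB = (m1-m2)^2/(4*(s1^2+s2^2)) + (1/2)*ln((s1^2+s2^2)/(2*s1*s2)).
(m1-m2)^2 = (-3)^2 = 9.
s1^2+s2^2 = 16 + 4 = 20.
term1 = 9/80 = 0.1125.
term2 = 0.5*ln(20/16.0) = 0.111572.
DB = 0.1125 + 0.111572 = 0.2241

0.2241


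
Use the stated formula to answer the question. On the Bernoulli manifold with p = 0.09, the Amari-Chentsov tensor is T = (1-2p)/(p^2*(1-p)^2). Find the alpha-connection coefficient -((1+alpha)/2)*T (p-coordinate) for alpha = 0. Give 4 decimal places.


Skewness (Amari-Chentsov) tensor: T = (1-2p)/(p^2*(1-p)^2).
p = 0.09, 1-2p = 0.82, p^2 = 0.0081, (1-p)^2 = 0.8281.
T = 0.82/(0.0081 * 0.8281) = 122.249206.
In the p-coordinate, Gamma^(alpha) = Gamma^(0) - (alpha/2)*T with Gamma^(0) = (1/2)*g'(p) = -T/2,
so Gamma^(alpha) = -((1+alpha)/2)*T.
alpha = 0, -(1+alpha)/2 = -0.5.
Gamma = -0.5 * 122.249206 = -61.1246

-61.1246


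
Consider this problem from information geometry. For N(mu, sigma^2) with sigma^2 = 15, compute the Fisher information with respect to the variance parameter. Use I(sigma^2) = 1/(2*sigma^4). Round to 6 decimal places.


Fisher information for variance: I(sigma^2) = 1/(2*sigma^4).
sigma^2 = 15, so sigma^4 = 225.
I = 1/(2*225) = 1/450 = 0.002222

0.002222


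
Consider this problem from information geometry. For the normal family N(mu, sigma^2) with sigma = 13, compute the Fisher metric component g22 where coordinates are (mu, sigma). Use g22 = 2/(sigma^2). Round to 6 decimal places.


For the 2-parameter normal family, the Fisher metric has:
  g11 = 1/sigma^2, g22 = 2/sigma^2.
sigma = 13, sigma^2 = 169.
g22 = 0.011834

0.011834


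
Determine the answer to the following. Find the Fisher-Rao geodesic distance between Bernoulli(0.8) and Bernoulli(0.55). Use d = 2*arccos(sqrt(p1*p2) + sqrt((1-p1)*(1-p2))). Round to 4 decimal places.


Geodesic distance on Bernoulli manifold:
d(p1,p2) = 2*arccos(sqrt(p1*p2) + sqrt((1-p1)*(1-p2))).
sqrt(p1*p2) = sqrt(0.8*0.55) = 0.663325.
sqrt((1-p1)*(1-p2)) = sqrt(0.2*0.45) = 0.3.
arg = 0.663325 + 0.3 = 0.963325.
d = 2*arccos(0.963325) = 0.5433

0.5433


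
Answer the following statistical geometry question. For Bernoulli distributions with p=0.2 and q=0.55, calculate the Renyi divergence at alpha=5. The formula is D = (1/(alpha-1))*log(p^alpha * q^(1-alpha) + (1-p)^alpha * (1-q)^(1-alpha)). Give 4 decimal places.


Renyi divergence of order alpha between Bernoulli distributions:
D = (1/(alpha-1))*log(p^alpha * q^(1-alpha) + (1-p)^alpha * (1-q)^(1-alpha)).
alpha = 5, p = 0.2, q = 0.55.
p^alpha * q^(1-alpha) = 0.2^5 * 0.55^-4 = 0.003497.
(1-p)^alpha * (1-q)^(1-alpha) = 0.8^5 * 0.45^-4 = 7.990977.
sum = 0.003497 + 7.990977 = 7.994474.
D = (1/4)*log(7.994474) = 0.5197

0.5197


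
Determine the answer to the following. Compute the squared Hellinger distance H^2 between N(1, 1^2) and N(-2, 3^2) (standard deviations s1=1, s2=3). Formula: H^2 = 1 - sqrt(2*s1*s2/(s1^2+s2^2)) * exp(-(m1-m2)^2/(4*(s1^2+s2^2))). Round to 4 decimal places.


Squared Hellinger distance for Gaussians:
H^2 = 1 - sqrt(2*s1*s2/(s1^2+s2^2)) * exp(-(m1-m2)^2/(4*(s1^2+s2^2))).
s1^2 = 1, s2^2 = 9, s1^2+s2^2 = 10.
sqrt(2*1*3/(10)) = 0.774597.
(m1-m2)^2 = (3)^2 = 9.
exp(-9/(4*10)) = exp(-0.225) = 0.798516.
H^2 = 1 - 0.774597*0.798516 = 0.3815

0.3815


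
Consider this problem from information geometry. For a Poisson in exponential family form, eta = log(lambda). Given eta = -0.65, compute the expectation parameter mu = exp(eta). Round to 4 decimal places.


Expectation parameter for Poisson exponential family:
mu = exp(eta).
eta = -0.65.
mu = exp(-0.65) = 0.5220

0.5220


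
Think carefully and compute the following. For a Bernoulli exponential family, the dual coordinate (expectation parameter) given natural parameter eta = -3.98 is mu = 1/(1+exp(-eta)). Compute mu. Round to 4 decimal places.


Dual coordinate (expectation parameter) for Bernoulli:
mu = 1/(1+exp(-eta)).
eta = -3.98.
exp(-eta) = exp(3.98) = 53.517034.
mu = 1/(1+53.517034) = 0.0183

0.0183


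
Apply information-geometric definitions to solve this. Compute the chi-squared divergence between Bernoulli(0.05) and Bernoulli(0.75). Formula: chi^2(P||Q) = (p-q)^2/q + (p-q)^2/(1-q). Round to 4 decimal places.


Chi-squared divergence between Bernoulli distributions:
chi^2 = (p-q)^2/q + (p-q)^2/(1-q).
p = 0.05, q = 0.75, p-q = -0.7.
(p-q)^2 = 0.49.
term1 = 0.49/0.75 = 0.653333.
term2 = 0.49/0.25 = 1.96.
chi^2 = 0.653333 + 1.96 = 2.6133

2.6133


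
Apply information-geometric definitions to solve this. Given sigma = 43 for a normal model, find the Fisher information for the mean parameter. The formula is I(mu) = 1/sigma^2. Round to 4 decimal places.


The Fisher information for the mean of a normal distribution is I(mu) = 1/sigma^2.
sigma = 43, so sigma^2 = 1849.
I(mu) = 1/1849 = 0.0005

0.0005


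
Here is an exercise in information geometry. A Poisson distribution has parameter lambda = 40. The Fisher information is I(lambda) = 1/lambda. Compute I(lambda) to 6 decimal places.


Fisher information for Poisson: I(lambda) = 1/lambda.
lambda = 40.
I(lambda) = 1/40 = 0.025000

0.025000


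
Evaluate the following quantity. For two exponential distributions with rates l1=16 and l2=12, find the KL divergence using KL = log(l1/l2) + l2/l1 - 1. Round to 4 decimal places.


KL divergence for exponential family:
KL = log(l1/l2) + l2/l1 - 1.
log(16/12) = 0.287682.
12/16 = 0.75.
KL = 0.287682 + 0.75 - 1 = 0.0377

0.0377


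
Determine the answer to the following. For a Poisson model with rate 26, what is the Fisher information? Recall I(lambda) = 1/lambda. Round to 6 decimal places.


Fisher information for Poisson: I(lambda) = 1/lambda.
lambda = 26.
I(lambda) = 1/26 = 0.038462

0.038462


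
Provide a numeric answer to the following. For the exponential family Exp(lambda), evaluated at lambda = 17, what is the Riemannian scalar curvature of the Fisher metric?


This family has a single free parameter, so its statistical manifold
is 1-dimensional. The Riemann curvature tensor of any 1-dimensional
Riemannian manifold vanishes identically, so R = 0.

0


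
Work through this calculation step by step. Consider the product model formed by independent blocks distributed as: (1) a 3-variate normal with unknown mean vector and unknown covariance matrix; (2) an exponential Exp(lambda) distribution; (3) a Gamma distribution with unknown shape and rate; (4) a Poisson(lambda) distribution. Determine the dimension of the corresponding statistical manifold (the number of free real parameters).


The dimension of a statistical manifold equals the number of free
(independent) real parameters of the model. For a product of independent
blocks the parameter counts add.
- 3-variate normal: 3 (mean) + 3*4/2 = 6 (symmetric covariance) = 9.
- exponential (lambda): 1.
- Gamma (shape, rate): 2.
- Poisson (lambda): 1.
Total = 9 + 1 + 2 + 1 = 13.
Dimension = 13

13


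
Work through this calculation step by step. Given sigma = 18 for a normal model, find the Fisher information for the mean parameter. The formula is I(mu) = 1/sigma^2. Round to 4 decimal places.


The Fisher information for the mean of a normal distribution is I(mu) = 1/sigma^2.
sigma = 18, so sigma^2 = 324.
I(mu) = 1/324 = 0.0031

0.0031


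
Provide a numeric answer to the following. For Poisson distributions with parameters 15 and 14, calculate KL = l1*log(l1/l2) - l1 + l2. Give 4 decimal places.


KL divergence for Poisson:
KL = l1*log(l1/l2) - l1 + l2.
l1 = 15, l2 = 14.
log(15/14) = 0.068993.
l1*log(l1/l2) = 15 * 0.068993 = 1.034893.
KL = 1.034893 - 15 + 14 = 0.0349

0.0349


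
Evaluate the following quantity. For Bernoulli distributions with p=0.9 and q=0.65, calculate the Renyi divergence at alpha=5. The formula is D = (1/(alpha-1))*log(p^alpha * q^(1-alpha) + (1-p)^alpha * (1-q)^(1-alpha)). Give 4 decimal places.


Renyi divergence of order alpha between Bernoulli distributions:
D = (1/(alpha-1))*log(p^alpha * q^(1-alpha) + (1-p)^alpha * (1-q)^(1-alpha)).
alpha = 5, p = 0.9, q = 0.65.
p^alpha * q^(1-alpha) = 0.9^5 * 0.65^-4 = 3.307951.
(1-p)^alpha * (1-q)^(1-alpha) = 0.1^5 * 0.35^-4 = 0.000666.
sum = 3.307951 + 0.000666 = 3.308618.
D = (1/4)*log(3.308618) = 0.2991

0.2991


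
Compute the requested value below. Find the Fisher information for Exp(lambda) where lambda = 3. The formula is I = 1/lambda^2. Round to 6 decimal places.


Fisher information for exponential: I(lambda) = 1/lambda^2.
lambda = 3, lambda^2 = 9.
I = 1/9 = 0.111111

0.111111


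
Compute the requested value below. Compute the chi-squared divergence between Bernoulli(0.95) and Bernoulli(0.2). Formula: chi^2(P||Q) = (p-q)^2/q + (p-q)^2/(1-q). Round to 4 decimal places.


Chi-squared divergence between Bernoulli distributions:
chi^2 = (p-q)^2/q + (p-q)^2/(1-q).
p = 0.95, q = 0.2, p-q = 0.75.
(p-q)^2 = 0.5625.
term1 = 0.5625/0.2 = 2.8125.
term2 = 0.5625/0.8 = 0.703125.
chi^2 = 2.8125 + 0.703125 = 3.5156

3.5156


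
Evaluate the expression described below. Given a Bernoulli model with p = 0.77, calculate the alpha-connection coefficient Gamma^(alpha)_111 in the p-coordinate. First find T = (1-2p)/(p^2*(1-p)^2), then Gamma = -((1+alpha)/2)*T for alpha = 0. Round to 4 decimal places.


Skewness (Amari-Chentsov) tensor: T = (1-2p)/(p^2*(1-p)^2).
p = 0.77, 1-2p = -0.54, p^2 = 0.5929, (1-p)^2 = 0.0529.
T = -0.54/(0.5929 * 0.0529) = -17.216967.
In the p-coordinate, Gamma^(alpha) = Gamma^(0) - (alpha/2)*T with Gamma^(0) = (1/2)*g'(p) = -T/2,
so Gamma^(alpha) = -((1+alpha)/2)*T.
alpha = 0, -(1+alpha)/2 = -0.5.
Gamma = -0.5 * -17.216967 = 8.6085

8.6085


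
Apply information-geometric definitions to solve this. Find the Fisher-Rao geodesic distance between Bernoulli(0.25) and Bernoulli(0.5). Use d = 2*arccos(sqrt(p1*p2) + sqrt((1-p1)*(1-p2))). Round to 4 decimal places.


Geodesic distance on Bernoulli manifold:
d(p1,p2) = 2*arccos(sqrt(p1*p2) + sqrt((1-p1)*(1-p2))).
sqrt(p1*p2) = sqrt(0.25*0.5) = 0.353553.
sqrt((1-p1)*(1-p2)) = sqrt(0.75*0.5) = 0.612372.
arg = 0.353553 + 0.612372 = 0.965926.
d = 2*arccos(0.965926) = 0.5236

0.5236


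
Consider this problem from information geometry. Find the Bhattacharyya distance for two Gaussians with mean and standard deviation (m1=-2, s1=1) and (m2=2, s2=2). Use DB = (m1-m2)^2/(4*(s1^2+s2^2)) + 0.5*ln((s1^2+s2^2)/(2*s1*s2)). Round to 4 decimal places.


Bhattacharyya distance between two Gaussians:
DB = (m1-m2)^2/(4*(s1^2+s2^2)) + (1/2)*ln((s1^2+s2^2)/(2*s1*s2)).
(m1-m2)^2 = (-4)^2 = 16.
s1^2+s2^2 = 1 + 4 = 5.
term1 = 16/20 = 0.8.
term2 = 0.5*ln(5/4.0) = 0.111572.
DB = 0.8 + 0.111572 = 0.9116

0.9116


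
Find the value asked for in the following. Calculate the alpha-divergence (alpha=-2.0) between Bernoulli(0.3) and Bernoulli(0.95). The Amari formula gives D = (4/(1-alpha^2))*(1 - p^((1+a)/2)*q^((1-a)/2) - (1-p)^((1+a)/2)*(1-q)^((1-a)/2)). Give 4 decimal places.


Amari alpha-divergence:
D = (4/(1-alpha^2))*(1 - p^((1+a)/2)*q^((1-a)/2) - (1-p)^((1+a)/2)*(1-q)^((1-a)/2)).
alpha = -2.0, p = 0.3, q = 0.95.
e1 = (1+alpha)/2 = -0.5, e2 = (1-alpha)/2 = 1.5.
t1 = p^e1 * q^e2 = 0.3^-0.5 * 0.95^1.5 = 1.690537.
t2 = (1-p)^e1 * (1-q)^e2 = 0.7^-0.5 * 0.05^1.5 = 0.013363.
4/(1-alpha^2) = -1.333333.
D = -1.333333*(1 - 1.690537 - 0.013363) = 0.9385

0.9385


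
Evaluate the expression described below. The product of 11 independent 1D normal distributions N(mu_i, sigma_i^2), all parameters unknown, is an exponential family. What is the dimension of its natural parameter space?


Exponential family dimension calculation:
Each univariate normal has two natural parameters (mu/sigma^2 and -1/(2 sigma^2)).
With 11 independent components, dim = 2 * 11 = 22.

22


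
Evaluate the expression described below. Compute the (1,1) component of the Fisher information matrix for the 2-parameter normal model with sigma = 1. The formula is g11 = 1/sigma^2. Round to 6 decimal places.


For the 2-parameter normal family, the Fisher metric has:
  g11 = 1/sigma^2, g22 = 2/sigma^2.
sigma = 1, sigma^2 = 1.
g11 = 1.000000

1.000000


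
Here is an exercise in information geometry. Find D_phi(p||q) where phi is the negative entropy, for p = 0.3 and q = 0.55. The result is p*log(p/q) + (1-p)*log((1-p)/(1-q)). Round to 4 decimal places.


Bregman divergence with negative entropy generator:
D = p*log(p/q) + (1-p)*log((1-p)/(1-q)).
p = 0.3, q = 0.55.
p*log(p/q) = 0.3*log(0.3/0.55) = -0.181841.
(1-p)*log((1-p)/(1-q)) = 0.7*log(0.7/0.45) = 0.309283.
D = -0.181841 + 0.309283 = 0.1274

0.1274


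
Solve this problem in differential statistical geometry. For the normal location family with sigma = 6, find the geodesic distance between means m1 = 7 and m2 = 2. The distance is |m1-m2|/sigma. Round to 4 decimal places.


On the fixed-variance normal subfamily, geodesic distance = |m1-m2|/sigma.
|7 - 2| = 5.
sigma = 6.
d = 5/6 = 0.8333

0.8333


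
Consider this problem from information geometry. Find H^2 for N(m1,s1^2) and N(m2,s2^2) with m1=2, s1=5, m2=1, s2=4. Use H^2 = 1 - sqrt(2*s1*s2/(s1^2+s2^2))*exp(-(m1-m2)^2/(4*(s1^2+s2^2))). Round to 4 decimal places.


Squared Hellinger distance for Gaussians:
H^2 = 1 - sqrt(2*s1*s2/(s1^2+s2^2)) * exp(-(m1-m2)^2/(4*(s1^2+s2^2))).
s1^2 = 25, s2^2 = 16, s1^2+s2^2 = 41.
sqrt(2*5*4/(41)) = 0.98773.
(m1-m2)^2 = (1)^2 = 1.
exp(-1/(4*41)) = exp(-0.006098) = 0.993921.
H^2 = 1 - 0.98773*0.993921 = 0.0183

0.0183


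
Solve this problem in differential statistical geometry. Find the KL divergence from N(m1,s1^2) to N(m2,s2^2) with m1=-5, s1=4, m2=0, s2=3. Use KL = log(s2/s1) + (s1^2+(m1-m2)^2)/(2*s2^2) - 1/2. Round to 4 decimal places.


KL divergence between normal distributions:
KL = log(s2/s1) + (s1^2 + (m1-m2)^2)/(2*s2^2) - 1/2.
log(3/4) = -0.287682.
(4^2 + (-5-0)^2)/(2*3^2) = (16 + 25)/18 = 2.277778.
KL = -0.287682 + 2.277778 - 0.5 = 1.4901

1.4901


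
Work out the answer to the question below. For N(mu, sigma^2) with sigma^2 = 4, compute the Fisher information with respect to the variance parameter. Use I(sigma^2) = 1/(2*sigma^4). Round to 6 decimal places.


Fisher information for variance: I(sigma^2) = 1/(2*sigma^4).
sigma^2 = 4, so sigma^4 = 16.
I = 1/(2*16) = 1/32 = 0.031250

0.031250


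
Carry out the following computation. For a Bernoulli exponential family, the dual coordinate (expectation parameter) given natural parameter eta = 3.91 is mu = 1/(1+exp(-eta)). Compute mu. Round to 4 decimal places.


Dual coordinate (expectation parameter) for Bernoulli:
mu = 1/(1+exp(-eta)).
eta = 3.91.
exp(-eta) = exp(-3.91) = 0.020041.
mu = 1/(1+0.020041) = 0.9804

0.9804


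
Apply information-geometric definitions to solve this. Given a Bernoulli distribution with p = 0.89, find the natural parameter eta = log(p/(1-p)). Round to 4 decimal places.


Natural parameter for Bernoulli: eta = log(p/(1-p)).
p = 0.89, 1-p = 0.11.
p/(1-p) = 8.090909.
eta = log(8.090909) = 2.0907

2.0907


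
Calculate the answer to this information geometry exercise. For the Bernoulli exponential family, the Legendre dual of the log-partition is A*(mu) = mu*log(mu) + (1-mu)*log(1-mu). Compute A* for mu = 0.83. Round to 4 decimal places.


Legendre transform for Bernoulli:
A*(mu) = mu*log(mu) + (1-mu)*log(1-mu).
mu = 0.83, 1-mu = 0.17.
mu*log(mu) = 0.83*log(0.83) = -0.154654.
(1-mu)*log(1-mu) = 0.17*log(0.17) = -0.301233.
A* = -0.154654 + -0.301233 = -0.4559

-0.4559


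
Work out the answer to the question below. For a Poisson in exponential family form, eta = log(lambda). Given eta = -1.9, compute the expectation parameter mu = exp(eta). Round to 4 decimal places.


Expectation parameter for Poisson exponential family:
mu = exp(eta).
eta = -1.9.
mu = exp(-1.9) = 0.1496

0.1496


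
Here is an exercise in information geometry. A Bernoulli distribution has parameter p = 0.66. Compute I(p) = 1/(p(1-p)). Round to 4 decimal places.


For Bernoulli(p), Fisher information is I(p) = 1/(p*(1-p)).
p = 0.66, 1-p = 0.34.
p*(1-p) = 0.2244.
I(p) = 1/0.2244 = 4.4563

4.4563


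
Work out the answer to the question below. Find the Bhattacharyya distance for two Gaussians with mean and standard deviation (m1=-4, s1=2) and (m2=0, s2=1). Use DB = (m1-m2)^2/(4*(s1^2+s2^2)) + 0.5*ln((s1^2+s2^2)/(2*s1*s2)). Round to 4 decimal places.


Bhattacharyya distance between two Gaussians:
DB = (m1-m2)^2/(4*(s1^2+s2^2)) + (1/2)*ln((s1^2+s2^2)/(2*s1*s2)).
(m1-m2)^2 = (-4)^2 = 16.
s1^2+s2^2 = 4 + 1 = 5.
term1 = 16/20 = 0.8.
term2 = 0.5*ln(5/4.0) = 0.111572.
DB = 0.8 + 0.111572 = 0.9116

0.9116


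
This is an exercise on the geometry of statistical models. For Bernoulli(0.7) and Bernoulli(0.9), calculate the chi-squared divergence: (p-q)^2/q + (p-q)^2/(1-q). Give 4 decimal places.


Chi-squared divergence between Bernoulli distributions:
chi^2 = (p-q)^2/q + (p-q)^2/(1-q).
p = 0.7, q = 0.9, p-q = -0.2.
(p-q)^2 = 0.04.
term1 = 0.04/0.9 = 0.044444.
term2 = 0.04/0.1 = 0.4.
chi^2 = 0.044444 + 0.4 = 0.4444

0.4444


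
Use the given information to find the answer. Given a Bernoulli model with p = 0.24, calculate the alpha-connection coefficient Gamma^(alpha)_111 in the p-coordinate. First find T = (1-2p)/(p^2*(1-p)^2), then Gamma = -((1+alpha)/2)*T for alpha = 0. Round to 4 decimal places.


Skewness (Amari-Chentsov) tensor: T = (1-2p)/(p^2*(1-p)^2).
p = 0.24, 1-2p = 0.52, p^2 = 0.0576, (1-p)^2 = 0.5776.
T = 0.52/(0.0576 * 0.5776) = 15.629809.
In the p-coordinate, Gamma^(alpha) = Gamma^(0) - (alpha/2)*T with Gamma^(0) = (1/2)*g'(p) = -T/2,
so Gamma^(alpha) = -((1+alpha)/2)*T.
alpha = 0, -(1+alpha)/2 = -0.5.
Gamma = -0.5 * 15.629809 = -7.8149

-7.8149
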